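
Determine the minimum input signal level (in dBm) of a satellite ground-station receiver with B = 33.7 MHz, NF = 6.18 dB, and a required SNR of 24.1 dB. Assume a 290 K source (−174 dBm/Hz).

−68.4 dBm

Sensitivity = −174 + 10 log₁₀(B) + NF + SNR_min
= −174 + 75.28 + 6.18 + 24.1
= −68.44 dBm → −68.4 dBm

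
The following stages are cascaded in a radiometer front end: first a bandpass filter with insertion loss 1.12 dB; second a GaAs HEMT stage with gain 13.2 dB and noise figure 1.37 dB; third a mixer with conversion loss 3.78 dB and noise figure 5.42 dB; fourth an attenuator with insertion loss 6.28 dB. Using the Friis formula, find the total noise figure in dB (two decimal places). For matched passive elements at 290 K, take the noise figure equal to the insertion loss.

Convert to linear (a loss of L dB is a gain of −L dB): F_i = 10^(NF_i/10), G_i = 10^(G_i,dB/10)
  Stage 1: F_1 = 10^(1.12/10) = 1.294, G_1 = 10^(−1.12/10) = 0.7727
  Stage 2: F_2 = 10^(1.37/10) = 1.371, G_2 = 10^(13.2/10) = 20.89
  Stage 3: F_3 = 10^(5.42/10) = 3.483, G_3 = 10^(−3.78/10) = 0.4188
  Stage 4: F_4 = 10^(6.28/10) = 4.246, G_4 = 10^(−6.28/10) = 0.2355
Friis cascade:
  F = 1.294 + (1.371 − 1)/0.7727 + (3.483 − 1)/16.14 + (4.246 − 1)/6.761 = 2.408
NF = 10 log₁₀(2.408) = 3.82 dB

3.82 dB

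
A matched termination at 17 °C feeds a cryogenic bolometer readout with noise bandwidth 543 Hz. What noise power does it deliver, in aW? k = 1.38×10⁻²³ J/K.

2.17 aW

T = 17 °C + 273.15 = 290.15 K
P_n = kTB = 1.38×10⁻²³ × 290.15 × 5.43×10² = 2.17×10⁻¹⁸ W = 2.17 aW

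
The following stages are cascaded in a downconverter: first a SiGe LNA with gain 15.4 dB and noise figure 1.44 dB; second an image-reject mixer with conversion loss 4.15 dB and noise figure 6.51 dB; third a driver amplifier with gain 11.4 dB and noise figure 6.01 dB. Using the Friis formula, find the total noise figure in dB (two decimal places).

Convert to linear (a loss of L dB is a gain of −L dB): F_i = 10^(NF_i/10), G_i = 10^(G_i,dB/10)
  Stage 1: F_1 = 10^(1.44/10) = 1.393, G_1 = 10^(15.4/10) = 34.67
  Stage 2: F_2 = 10^(6.51/10) = 4.477, G_2 = 10^(−4.15/10) = 0.3846
  Stage 3: F_3 = 10^(6.01/10) = 3.990, G_3 = 10^(11.4/10) = 13.80
Friis cascade:
  F = 1.393 + (4.477 − 1)/34.67 + (3.990 − 1)/13.34 = 1.718
NF = 10 log₁₀(1.718) = 2.35 dB

2.35 dB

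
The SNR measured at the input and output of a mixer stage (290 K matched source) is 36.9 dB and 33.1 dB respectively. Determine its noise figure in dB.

NF (dB) = SNR_in(dB) − SNR_out(dB) when the source is at T₀
NF = 36.9 − 33.1 = 3.8 dB

3.8 dB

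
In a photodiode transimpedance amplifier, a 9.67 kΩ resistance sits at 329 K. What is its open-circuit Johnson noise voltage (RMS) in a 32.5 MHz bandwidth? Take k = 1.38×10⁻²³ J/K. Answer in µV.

75.5 µV

V_n = √(4kTRB)
4kTRB = 4 × 1.38×10⁻²³ × 329 × 9.67×10³ × 3.25×10⁷ = 5.71×10⁻⁹ V²
V_n = √(5.71×10⁻⁹) = 7.55×10⁻⁵ V = 75.5 µV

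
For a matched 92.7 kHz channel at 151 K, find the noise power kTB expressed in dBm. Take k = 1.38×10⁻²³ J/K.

−127.1 dBm

P_n = kTB = 1.38×10⁻²³ × 151 × 9.27×10⁴ = 1.93×10⁻¹⁶ W
In dBm: 10 log₁₀(1.93×10⁻¹⁶ / 10⁻³) = −127.1 dBm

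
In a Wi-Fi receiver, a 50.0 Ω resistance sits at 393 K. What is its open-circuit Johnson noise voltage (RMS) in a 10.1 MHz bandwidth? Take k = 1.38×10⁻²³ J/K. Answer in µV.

3.31 µV

V_n = √(4kTRB)
4kTRB = 4 × 1.38×10⁻²³ × 393 × 5.00×10¹ × 1.01×10⁷ = 1.10×10⁻¹¹ V²
V_n = √(1.10×10⁻¹¹) = 3.31×10⁻⁶ V = 3.31 µV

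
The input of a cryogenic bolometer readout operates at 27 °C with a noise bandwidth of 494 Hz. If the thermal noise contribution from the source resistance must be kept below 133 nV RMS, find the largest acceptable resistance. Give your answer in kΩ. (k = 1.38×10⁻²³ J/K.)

2.16 kΩ

T = 27 °C + 273.15 = 300.15 K
Johnson–Nyquist: V_n = √(4kTRB) ⇒ R = V_n² / (4kTB)
4kTB = 4 × 1.38×10⁻²³ × 300.15 × 4.94×10² = 8.18×10⁻¹⁸
R = (1.33×10⁻⁷)² / 8.18×10⁻¹⁸ = 2.16×10³ Ω = 2.16 kΩ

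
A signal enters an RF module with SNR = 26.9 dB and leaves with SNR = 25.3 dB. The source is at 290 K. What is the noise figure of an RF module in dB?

NF (dB) = SNR_in(dB) − SNR_out(dB) when the source is at T₀
NF = 26.9 − 25.3 = 1.6 dB

1.6 dB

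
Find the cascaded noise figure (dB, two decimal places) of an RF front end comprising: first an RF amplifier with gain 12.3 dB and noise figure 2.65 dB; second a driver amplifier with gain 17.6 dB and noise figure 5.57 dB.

Convert to linear (a loss of L dB is a gain of −L dB): F_i = 10^(NF_i/10), G_i = 10^(G_i,dB/10)
  Stage 1: F_1 = 10^(2.65/10) = 1.841, G_1 = 10^(12.3/10) = 16.98
  Stage 2: F_2 = 10^(5.57/10) = 3.606, G_2 = 10^(17.6/10) = 57.54
Friis cascade:
  F = 1.841 + (3.606 − 1)/16.98 = 1.994
NF = 10 log₁₀(1.994) = 3.00 dB

3.00 dB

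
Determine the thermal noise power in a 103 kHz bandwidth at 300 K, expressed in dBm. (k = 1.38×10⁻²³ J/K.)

−123.7 dBm

P_n = kTB = 1.38×10⁻²³ × 300 × 1.03×10⁵ = 4.26×10⁻¹⁶ W
In dBm: 10 log₁₀(4.26×10⁻¹⁶ / 10⁻³) = −123.7 dBm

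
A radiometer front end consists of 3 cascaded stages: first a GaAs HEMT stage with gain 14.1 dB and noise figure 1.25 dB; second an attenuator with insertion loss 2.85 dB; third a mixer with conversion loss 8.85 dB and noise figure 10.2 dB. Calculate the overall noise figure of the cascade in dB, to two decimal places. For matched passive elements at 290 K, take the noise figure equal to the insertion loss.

Convert to linear (a loss of L dB is a gain of −L dB): F_i = 10^(NF_i/10), G_i = 10^(G_i,dB/10)
  Stage 1: F_1 = 10^(1.25/10) = 1.334, G_1 = 10^(14.1/10) = 25.70
  Stage 2: F_2 = 10^(2.85/10) = 1.928, G_2 = 10^(−2.85/10) = 0.5188
  Stage 3: F_3 = 10^(10.2/10) = 10.47, G_3 = 10^(−8.85/10) = 0.1303
Friis cascade:
  F = 1.334 + (1.928 − 1)/25.70 + (10.47 − 1)/13.34 = 2.080
NF = 10 log₁₀(2.080) = 3.18 dB

3.18 dB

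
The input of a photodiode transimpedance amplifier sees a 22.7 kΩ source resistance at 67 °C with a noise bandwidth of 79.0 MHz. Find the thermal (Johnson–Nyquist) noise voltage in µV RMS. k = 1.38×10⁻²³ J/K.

183 µV

T = 67 °C + 273.15 = 340.15 K
V_n = √(4kTRB)
4kTRB = 4 × 1.38×10⁻²³ × 340.15 × 2.27×10⁴ × 7.90×10⁷ = 3.37×10⁻⁸ V²
V_n = √(3.37×10⁻⁸) = 1.83×10⁻⁴ V = 183 µV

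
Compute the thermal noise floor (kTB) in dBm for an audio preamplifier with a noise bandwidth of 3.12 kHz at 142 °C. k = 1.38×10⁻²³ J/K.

T = 142 °C + 273.15 = 415.15 K
P_n = kTB = 1.38×10⁻²³ × 415.15 × 3.12×10³ = 1.79×10⁻¹⁷ W
In dBm: 10 log₁₀(1.79×10⁻¹⁷ / 10⁻³) = −137.5 dBm

−137.5 dBm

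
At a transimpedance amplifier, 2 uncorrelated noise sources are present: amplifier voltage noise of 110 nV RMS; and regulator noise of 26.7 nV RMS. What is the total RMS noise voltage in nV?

113 nV

Uncorrelated sources add in power (mean-square): V_tot = √(ΣV_i²)
V_tot = √[(1.10×10⁻⁷)² + (2.67×10⁻⁸)²] = 1.13×10⁻⁷ V = 113 nV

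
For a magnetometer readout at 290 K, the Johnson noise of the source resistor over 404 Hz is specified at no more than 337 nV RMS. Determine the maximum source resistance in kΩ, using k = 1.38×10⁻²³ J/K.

17.6 kΩ

Johnson–Nyquist: V_n = √(4kTRB) ⇒ R = V_n² / (4kTB)
4kTB = 4 × 1.38×10⁻²³ × 290 × 4.04×10² = 6.47×10⁻¹⁸
R = (3.37×10⁻⁷)² / 6.47×10⁻¹⁸ = 1.76×10⁴ Ω = 17.6 kΩ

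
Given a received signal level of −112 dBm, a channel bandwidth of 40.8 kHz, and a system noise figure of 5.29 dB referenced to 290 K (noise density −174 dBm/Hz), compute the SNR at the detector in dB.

10.6 dB

Noise floor: N = −174 + 10 log₁₀(B) + NF
10 log₁₀(4.08×10⁴) = 46.11 dB
N = −174 + 46.11 + 5.29 = −122.60 dBm
SNR = P_sig − N = −112 − (−122.60) = 10.60 dB → 10.6 dB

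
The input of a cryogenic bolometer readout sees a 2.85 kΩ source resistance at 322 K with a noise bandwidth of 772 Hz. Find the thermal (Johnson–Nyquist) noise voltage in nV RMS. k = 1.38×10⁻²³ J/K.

V_n = √(4kTRB)
4kTRB = 4 × 1.38×10⁻²³ × 322 × 2.85×10³ × 7.72×10² = 3.91×10⁻¹⁴ V²
V_n = √(3.91×10⁻¹⁴) = 1.98×10⁻⁷ V = 198 nV

198 nV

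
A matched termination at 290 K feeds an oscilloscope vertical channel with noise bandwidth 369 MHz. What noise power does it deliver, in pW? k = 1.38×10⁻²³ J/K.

P_n = kTB = 1.38×10⁻²³ × 290 × 3.69×10⁸ = 1.48×10⁻¹² W = 1.48 pW

1.48 pW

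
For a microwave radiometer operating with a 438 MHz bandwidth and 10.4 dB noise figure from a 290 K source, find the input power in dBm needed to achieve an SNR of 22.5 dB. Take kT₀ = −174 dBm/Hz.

Sensitivity = −174 + 10 log₁₀(B) + NF + SNR_min
= −174 + 86.41 + 10.4 + 22.5
= −54.69 dBm → −54.7 dBm

−54.7 dBm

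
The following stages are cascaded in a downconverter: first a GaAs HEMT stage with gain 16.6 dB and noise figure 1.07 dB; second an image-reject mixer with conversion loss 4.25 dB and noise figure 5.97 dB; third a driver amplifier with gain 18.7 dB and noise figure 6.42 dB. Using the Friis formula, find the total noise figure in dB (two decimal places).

Convert to linear (a loss of L dB is a gain of −L dB): F_i = 10^(NF_i/10), G_i = 10^(G_i,dB/10)
  Stage 1: F_1 = 10^(1.07/10) = 1.279, G_1 = 10^(16.6/10) = 45.71
  Stage 2: F_2 = 10^(5.97/10) = 3.954, G_2 = 10^(−4.25/10) = 0.3758
  Stage 3: F_3 = 10^(6.42/10) = 4.385, G_3 = 10^(18.7/10) = 74.13
Friis cascade:
  F = 1.279 + (3.954 − 1)/45.71 + (4.385 − 1)/17.18 = 1.541
NF = 10 log₁₀(1.541) = 1.88 dB

1.88 dB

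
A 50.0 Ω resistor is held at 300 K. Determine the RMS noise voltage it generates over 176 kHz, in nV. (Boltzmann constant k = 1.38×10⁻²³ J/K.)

382 nV

V_n = √(4kTRB)
4kTRB = 4 × 1.38×10⁻²³ × 300 × 5.00×10¹ × 1.76×10⁵ = 1.46×10⁻¹³ V²
V_n = √(1.46×10⁻¹³) = 3.82×10⁻⁷ V = 382 nV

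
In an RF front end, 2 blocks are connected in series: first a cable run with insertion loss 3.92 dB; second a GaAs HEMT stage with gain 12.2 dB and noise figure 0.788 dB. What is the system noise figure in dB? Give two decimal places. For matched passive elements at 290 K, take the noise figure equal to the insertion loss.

4.71 dB

Convert to linear (a loss of L dB is a gain of −L dB): F_i = 10^(NF_i/10), G_i = 10^(G_i,dB/10)
  Stage 1: F_1 = 10^(3.92/10) = 2.466, G_1 = 10^(−3.92/10) = 0.4055
  Stage 2: F_2 = 10^(0.788/10) = 1.199, G_2 = 10^(12.2/10) = 16.60
Friis cascade:
  F = 2.466 + (1.199 − 1)/0.4055 = 2.957
NF = 10 log₁₀(2.957) = 4.71 dB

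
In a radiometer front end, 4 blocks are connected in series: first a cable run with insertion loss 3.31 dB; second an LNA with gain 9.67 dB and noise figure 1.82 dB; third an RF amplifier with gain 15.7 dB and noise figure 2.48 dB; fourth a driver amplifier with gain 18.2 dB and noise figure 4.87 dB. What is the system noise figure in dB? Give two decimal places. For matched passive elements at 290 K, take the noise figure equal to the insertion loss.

Convert to linear (a loss of L dB is a gain of −L dB): F_i = 10^(NF_i/10), G_i = 10^(G_i,dB/10)
  Stage 1: F_1 = 10^(3.31/10) = 2.143, G_1 = 10^(−3.31/10) = 0.4667
  Stage 2: F_2 = 10^(1.82/10) = 1.521, G_2 = 10^(9.67/10) = 9.268
  Stage 3: F_3 = 10^(2.48/10) = 1.770, G_3 = 10^(15.7/10) = 37.15
  Stage 4: F_4 = 10^(4.87/10) = 3.069, G_4 = 10^(18.2/10) = 66.07
Friis cascade:
  F = 2.143 + (1.521 − 1)/0.4667 + (1.770 − 1)/4.325 + (3.069 − 1)/160.7 = 3.449
NF = 10 log₁₀(3.449) = 5.38 dB

5.38 dB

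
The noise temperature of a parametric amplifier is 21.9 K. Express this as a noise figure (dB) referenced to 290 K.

0.316 dB

F = 1 + T_e/T₀ = 1 + 21.9/290 = 1.07552
NF = 10 log₁₀(1.07552) = 0.316 dB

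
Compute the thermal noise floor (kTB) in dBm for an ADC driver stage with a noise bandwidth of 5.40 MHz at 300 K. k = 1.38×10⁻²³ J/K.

P_n = kTB = 1.38×10⁻²³ × 300 × 5.40×10⁶ = 2.24×10⁻¹⁴ W
In dBm: 10 log₁₀(2.24×10⁻¹⁴ / 10⁻³) = −106.5 dBm

−106.5 dBm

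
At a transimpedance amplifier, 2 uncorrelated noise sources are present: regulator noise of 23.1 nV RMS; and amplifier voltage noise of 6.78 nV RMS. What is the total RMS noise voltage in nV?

Uncorrelated sources add in power (mean-square): V_tot = √(ΣV_i²)
V_tot = √[(2.31×10⁻⁸)² + (6.78×10⁻⁹)²] = 2.41×10⁻⁸ V = 24.1 nV

24.1 nV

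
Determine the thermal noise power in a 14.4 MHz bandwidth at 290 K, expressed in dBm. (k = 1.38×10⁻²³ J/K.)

−102.4 dBm

P_n = kTB = 1.38×10⁻²³ × 290 × 1.44×10⁷ = 5.76×10⁻¹⁴ W
In dBm: 10 log₁₀(5.76×10⁻¹⁴ / 10⁻³) = −102.4 dBm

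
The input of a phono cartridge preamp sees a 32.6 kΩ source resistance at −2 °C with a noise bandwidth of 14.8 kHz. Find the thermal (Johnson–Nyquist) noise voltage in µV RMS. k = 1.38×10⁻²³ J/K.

2.69 µV

T = −2 °C + 273.15 = 271.15 K
V_n = √(4kTRB)
4kTRB = 4 × 1.38×10⁻²³ × 271.15 × 3.26×10⁴ × 1.48×10⁴ = 7.22×10⁻¹² V²
V_n = √(7.22×10⁻¹²) = 2.69×10⁻⁶ V = 2.69 µV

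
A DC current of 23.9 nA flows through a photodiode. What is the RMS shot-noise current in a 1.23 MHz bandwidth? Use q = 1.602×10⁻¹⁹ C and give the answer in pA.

97.1 pA

I_n = √(2qI·B)
2qI·B = 2 × 1.602×10⁻¹⁹ × 2.39×10⁻⁸ × 1.23×10⁶ = 9.42×10⁻²¹ A²
I_n = √(9.42×10⁻²¹) = 9.71×10⁻¹¹ A = 97.1 pA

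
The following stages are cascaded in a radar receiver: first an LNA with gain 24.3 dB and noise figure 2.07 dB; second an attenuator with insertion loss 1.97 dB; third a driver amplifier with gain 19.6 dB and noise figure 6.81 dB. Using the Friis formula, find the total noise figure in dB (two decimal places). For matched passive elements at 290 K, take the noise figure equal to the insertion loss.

Convert to linear (a loss of L dB is a gain of −L dB): F_i = 10^(NF_i/10), G_i = 10^(G_i,dB/10)
  Stage 1: F_1 = 10^(2.07/10) = 1.611, G_1 = 10^(24.3/10) = 269.2
  Stage 2: F_2 = 10^(1.97/10) = 1.574, G_2 = 10^(−1.97/10) = 0.6353
  Stage 3: F_3 = 10^(6.81/10) = 4.797, G_3 = 10^(19.6/10) = 91.20
Friis cascade:
  F = 1.611 + (1.574 − 1)/269.2 + (4.797 − 1)/171.0 = 1.635
NF = 10 log₁₀(1.635) = 2.14 dB

2.14 dB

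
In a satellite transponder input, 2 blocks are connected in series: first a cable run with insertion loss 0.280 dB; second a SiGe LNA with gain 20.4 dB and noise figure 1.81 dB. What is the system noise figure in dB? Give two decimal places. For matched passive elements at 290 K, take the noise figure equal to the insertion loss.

2.09 dB

Convert to linear (a loss of L dB is a gain of −L dB): F_i = 10^(NF_i/10), G_i = 10^(G_i,dB/10)
  Stage 1: F_1 = 10^(0.280/10) = 1.067, G_1 = 10^(−0.280/10) = 0.9376
  Stage 2: F_2 = 10^(1.81/10) = 1.517, G_2 = 10^(20.4/10) = 109.6
Friis cascade:
  F = 1.067 + (1.517 − 1)/0.9376 = 1.618
NF = 10 log₁₀(1.618) = 2.09 dB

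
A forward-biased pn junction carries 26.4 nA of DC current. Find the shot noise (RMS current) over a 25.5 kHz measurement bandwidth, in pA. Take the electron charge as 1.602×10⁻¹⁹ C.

I_n = √(2qI·B)
2qI·B = 2 × 1.602×10⁻¹⁹ × 2.64×10⁻⁸ × 2.55×10⁴ = 2.16×10⁻²² A²
I_n = √(2.16×10⁻²²) = 1.47×10⁻¹¹ A = 14.7 pA

14.7 pA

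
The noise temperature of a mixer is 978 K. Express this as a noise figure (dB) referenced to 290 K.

6.41 dB

F = 1 + T_e/T₀ = 1 + 978/290 = 4.37241
NF = 10 log₁₀(4.37241) = 6.41 dB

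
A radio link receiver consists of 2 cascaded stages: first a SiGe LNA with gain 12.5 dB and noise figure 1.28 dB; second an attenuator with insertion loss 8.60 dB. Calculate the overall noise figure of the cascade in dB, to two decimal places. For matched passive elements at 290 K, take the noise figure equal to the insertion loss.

2.29 dB

Convert to linear (a loss of L dB is a gain of −L dB): F_i = 10^(NF_i/10), G_i = 10^(G_i,dB/10)
  Stage 1: F_1 = 10^(1.28/10) = 1.343, G_1 = 10^(12.5/10) = 17.78
  Stage 2: F_2 = 10^(8.60/10) = 7.244, G_2 = 10^(−8.60/10) = 0.1380
Friis cascade:
  F = 1.343 + (7.244 − 1)/17.78 = 1.694
NF = 10 log₁₀(1.694) = 2.29 dB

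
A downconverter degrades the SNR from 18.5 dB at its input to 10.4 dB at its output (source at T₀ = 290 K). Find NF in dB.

8.1 dB

NF (dB) = SNR_in(dB) − SNR_out(dB) when the source is at T₀
NF = 18.5 − 10.4 = 8.1 dB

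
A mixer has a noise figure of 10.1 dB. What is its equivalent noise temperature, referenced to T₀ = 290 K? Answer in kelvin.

2678 K

F = 10^(10.1/10) = 10.2329
T_e = (F − 1)·T₀ = (10.2329 − 1) × 290 = 2678 K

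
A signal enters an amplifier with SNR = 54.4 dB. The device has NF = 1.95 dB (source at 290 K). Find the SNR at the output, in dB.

By definition F = SNR_in/SNR_out, so in dB: SNR_out = SNR_in − NF
SNR_out = 54.4 − 1.95 = 52.45 dB

52.45 dB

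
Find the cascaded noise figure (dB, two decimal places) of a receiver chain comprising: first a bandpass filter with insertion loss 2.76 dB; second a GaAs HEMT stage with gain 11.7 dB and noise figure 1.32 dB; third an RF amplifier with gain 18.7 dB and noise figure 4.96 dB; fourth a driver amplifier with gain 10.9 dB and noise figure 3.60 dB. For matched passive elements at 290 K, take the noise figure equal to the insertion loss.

4.52 dB

Convert to linear (a loss of L dB is a gain of −L dB): F_i = 10^(NF_i/10), G_i = 10^(G_i,dB/10)
  Stage 1: F_1 = 10^(2.76/10) = 1.888, G_1 = 10^(−2.76/10) = 0.5297
  Stage 2: F_2 = 10^(1.32/10) = 1.355, G_2 = 10^(11.7/10) = 14.79
  Stage 3: F_3 = 10^(4.96/10) = 3.133, G_3 = 10^(18.7/10) = 74.13
  Stage 4: F_4 = 10^(3.60/10) = 2.291, G_4 = 10^(10.9/10) = 12.30
Friis cascade:
  F = 1.888 + (1.355 − 1)/0.5297 + (3.133 − 1)/7.834 + (2.291 − 1)/580.8 = 2.833
NF = 10 log₁₀(2.833) = 4.52 dB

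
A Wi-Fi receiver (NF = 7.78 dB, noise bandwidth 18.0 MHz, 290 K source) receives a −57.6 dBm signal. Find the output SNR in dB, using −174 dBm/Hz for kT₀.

Noise floor: N = −174 + 10 log₁₀(B) + NF
10 log₁₀(1.80×10⁷) = 72.55 dB
N = −174 + 72.55 + 7.78 = −93.67 dBm
SNR = P_sig − N = −57.6 − (−93.67) = 36.07 dB → 36.1 dB

36.1 dB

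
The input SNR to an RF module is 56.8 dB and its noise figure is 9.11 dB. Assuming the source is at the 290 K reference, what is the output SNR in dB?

47.69 dB

By definition F = SNR_in/SNR_out, so in dB: SNR_out = SNR_in − NF
SNR_out = 56.8 − 9.11 = 47.69 dB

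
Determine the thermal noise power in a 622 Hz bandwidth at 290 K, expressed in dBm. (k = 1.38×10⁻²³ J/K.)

−146.0 dBm

P_n = kTB = 1.38×10⁻²³ × 290 × 6.22×10² = 2.49×10⁻¹⁸ W
In dBm: 10 log₁₀(2.49×10⁻¹⁸ / 10⁻³) = −146.0 dBm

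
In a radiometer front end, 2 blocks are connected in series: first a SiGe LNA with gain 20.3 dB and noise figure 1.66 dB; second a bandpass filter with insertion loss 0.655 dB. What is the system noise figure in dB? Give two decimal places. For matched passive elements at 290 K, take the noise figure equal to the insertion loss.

1.66 dB

Convert to linear (a loss of L dB is a gain of −L dB): F_i = 10^(NF_i/10), G_i = 10^(G_i,dB/10)
  Stage 1: F_1 = 10^(1.66/10) = 1.466, G_1 = 10^(20.3/10) = 107.2
  Stage 2: F_2 = 10^(0.655/10) = 1.163, G_2 = 10^(−0.655/10) = 0.8600
Friis cascade:
  F = 1.466 + (1.163 − 1)/107.2 = 1.467
NF = 10 log₁₀(1.467) = 1.66 dB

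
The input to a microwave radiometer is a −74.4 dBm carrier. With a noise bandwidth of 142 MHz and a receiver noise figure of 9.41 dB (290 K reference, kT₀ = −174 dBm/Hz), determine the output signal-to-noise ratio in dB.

8.7 dB

Noise floor: N = −174 + 10 log₁₀(B) + NF
10 log₁₀(1.42×10⁸) = 81.52 dB
N = −174 + 81.52 + 9.41 = −83.07 dBm
SNR = P_sig − N = −74.4 − (−83.07) = 8.67 dB → 8.7 dB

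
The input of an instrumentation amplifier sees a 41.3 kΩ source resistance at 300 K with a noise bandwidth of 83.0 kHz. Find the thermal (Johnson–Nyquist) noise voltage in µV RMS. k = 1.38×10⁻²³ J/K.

7.53 µV

V_n = √(4kTRB)
4kTRB = 4 × 1.38×10⁻²³ × 300 × 4.13×10⁴ × 8.30×10⁴ = 5.68×10⁻¹¹ V²
V_n = √(5.68×10⁻¹¹) = 7.53×10⁻⁶ V = 7.53 µV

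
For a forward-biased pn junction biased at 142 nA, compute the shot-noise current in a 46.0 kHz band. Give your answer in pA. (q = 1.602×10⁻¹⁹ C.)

I_n = √(2qI·B)
2qI·B = 2 × 1.602×10⁻¹⁹ × 1.42×10⁻⁷ × 4.60×10⁴ = 2.09×10⁻²¹ A²
I_n = √(2.09×10⁻²¹) = 4.57×10⁻¹¹ A = 45.7 pA

45.7 pA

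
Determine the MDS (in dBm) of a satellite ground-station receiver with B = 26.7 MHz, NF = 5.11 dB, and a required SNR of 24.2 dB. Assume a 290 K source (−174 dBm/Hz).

−70.4 dBm

Sensitivity = −174 + 10 log₁₀(B) + NF + SNR_min
= −174 + 74.27 + 5.11 + 24.2
= −70.42 dBm → −70.4 dBm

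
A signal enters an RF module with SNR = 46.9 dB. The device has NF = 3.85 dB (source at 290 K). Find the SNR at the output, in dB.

43.05 dB

By definition F = SNR_in/SNR_out, so in dB: SNR_out = SNR_in − NF
SNR_out = 46.9 − 3.85 = 43.05 dB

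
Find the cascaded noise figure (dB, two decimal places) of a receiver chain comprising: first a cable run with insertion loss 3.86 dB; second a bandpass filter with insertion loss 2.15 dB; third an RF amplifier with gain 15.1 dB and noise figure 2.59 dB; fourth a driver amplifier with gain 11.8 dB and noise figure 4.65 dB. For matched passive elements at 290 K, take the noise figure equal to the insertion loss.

8.74 dB

Convert to linear (a loss of L dB is a gain of −L dB): F_i = 10^(NF_i/10), G_i = 10^(G_i,dB/10)
  Stage 1: F_1 = 10^(3.86/10) = 2.432, G_1 = 10^(−3.86/10) = 0.4111
  Stage 2: F_2 = 10^(2.15/10) = 1.641, G_2 = 10^(−2.15/10) = 0.6095
  Stage 3: F_3 = 10^(2.59/10) = 1.816, G_3 = 10^(15.1/10) = 32.36
  Stage 4: F_4 = 10^(4.65/10) = 2.917, G_4 = 10^(11.8/10) = 15.14
Friis cascade:
  F = 2.432 + (1.641 − 1)/0.4111 + (1.816 − 1)/0.2506 + (2.917 − 1)/8.110 = 7.481
NF = 10 log₁₀(7.481) = 8.74 dB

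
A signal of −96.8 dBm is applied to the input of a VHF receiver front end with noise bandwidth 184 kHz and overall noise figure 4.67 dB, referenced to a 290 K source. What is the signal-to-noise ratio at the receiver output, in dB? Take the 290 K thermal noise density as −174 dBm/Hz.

19.9 dB

Noise floor: N = −174 + 10 log₁₀(B) + NF
10 log₁₀(1.84×10⁵) = 52.65 dB
N = −174 + 52.65 + 4.67 = −116.68 dBm
SNR = P_sig − N = −96.8 − (−116.68) = 19.88 dB → 19.9 dB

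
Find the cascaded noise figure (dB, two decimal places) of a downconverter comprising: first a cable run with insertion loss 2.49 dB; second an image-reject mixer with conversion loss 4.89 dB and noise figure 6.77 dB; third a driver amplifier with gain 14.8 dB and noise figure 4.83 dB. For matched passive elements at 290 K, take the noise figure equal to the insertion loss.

12.92 dB

Convert to linear (a loss of L dB is a gain of −L dB): F_i = 10^(NF_i/10), G_i = 10^(G_i,dB/10)
  Stage 1: F_1 = 10^(2.49/10) = 1.774, G_1 = 10^(−2.49/10) = 0.5636
  Stage 2: F_2 = 10^(6.77/10) = 4.753, G_2 = 10^(−4.89/10) = 0.3243
  Stage 3: F_3 = 10^(4.83/10) = 3.041, G_3 = 10^(14.8/10) = 30.20
Friis cascade:
  F = 1.774 + (4.753 − 1)/0.5636 + (3.041 − 1)/0.1828 = 19.60
NF = 10 log₁₀(19.60) = 12.92 dB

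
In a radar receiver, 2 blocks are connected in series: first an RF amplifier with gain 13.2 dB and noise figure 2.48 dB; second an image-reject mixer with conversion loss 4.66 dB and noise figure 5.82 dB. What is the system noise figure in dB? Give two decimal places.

2.80 dB

Convert to linear (a loss of L dB is a gain of −L dB): F_i = 10^(NF_i/10), G_i = 10^(G_i,dB/10)
  Stage 1: F_1 = 10^(2.48/10) = 1.770, G_1 = 10^(13.2/10) = 20.89
  Stage 2: F_2 = 10^(5.82/10) = 3.819, G_2 = 10^(−4.66/10) = 0.3420
Friis cascade:
  F = 1.770 + (3.819 − 1)/20.89 = 1.905
NF = 10 log₁₀(1.905) = 2.80 dB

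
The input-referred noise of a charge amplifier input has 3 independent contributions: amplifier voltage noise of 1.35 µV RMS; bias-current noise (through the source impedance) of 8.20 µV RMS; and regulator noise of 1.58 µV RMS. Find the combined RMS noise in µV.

8.46 µV

Uncorrelated sources add in power (mean-square): V_tot = √(ΣV_i²)
V_tot = √[(1.35×10⁻⁶)² + (8.20×10⁻⁶)² + (1.58×10⁻⁶)²] = 8.46×10⁻⁶ V = 8.46 µV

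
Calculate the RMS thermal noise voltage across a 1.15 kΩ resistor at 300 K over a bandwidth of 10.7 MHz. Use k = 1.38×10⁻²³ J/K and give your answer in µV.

14.3 µV

V_n = √(4kTRB)
4kTRB = 4 × 1.38×10⁻²³ × 300 × 1.15×10³ × 1.07×10⁷ = 2.04×10⁻¹⁰ V²
V_n = √(2.04×10⁻¹⁰) = 1.43×10⁻⁵ V = 14.3 µV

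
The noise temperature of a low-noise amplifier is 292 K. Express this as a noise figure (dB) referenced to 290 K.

F = 1 + T_e/T₀ = 1 + 292/290 = 2.0069
NF = 10 log₁₀(2.0069) = 3.03 dB

3.03 dB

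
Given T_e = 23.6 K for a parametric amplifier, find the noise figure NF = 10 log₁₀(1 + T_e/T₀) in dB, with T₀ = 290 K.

0.340 dB

F = 1 + T_e/T₀ = 1 + 23.6/290 = 1.08138
NF = 10 log₁₀(1.08138) = 0.340 dB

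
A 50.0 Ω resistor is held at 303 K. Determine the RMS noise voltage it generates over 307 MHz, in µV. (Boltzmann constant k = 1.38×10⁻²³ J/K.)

16.0 µV

V_n = √(4kTRB)
4kTRB = 4 × 1.38×10⁻²³ × 303 × 5.00×10¹ × 3.07×10⁸ = 2.57×10⁻¹⁰ V²
V_n = √(2.57×10⁻¹⁰) = 1.60×10⁻⁵ V = 16.0 µV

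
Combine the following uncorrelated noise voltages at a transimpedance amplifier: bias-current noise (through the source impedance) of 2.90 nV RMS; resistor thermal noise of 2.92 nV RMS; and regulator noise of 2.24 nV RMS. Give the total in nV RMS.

4.69 nV

Uncorrelated sources add in power (mean-square): V_tot = √(ΣV_i²)
V_tot = √[(2.90×10⁻⁹)² + (2.92×10⁻⁹)² + (2.24×10⁻⁹)²] = 4.69×10⁻⁹ V = 4.69 nV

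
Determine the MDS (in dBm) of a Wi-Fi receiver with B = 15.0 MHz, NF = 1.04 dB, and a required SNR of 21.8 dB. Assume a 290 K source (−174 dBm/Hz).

Sensitivity = −174 + 10 log₁₀(B) + NF + SNR_min
= −174 + 71.76 + 1.04 + 21.8
= −79.40 dBm → −79.4 dBm

−79.4 dBm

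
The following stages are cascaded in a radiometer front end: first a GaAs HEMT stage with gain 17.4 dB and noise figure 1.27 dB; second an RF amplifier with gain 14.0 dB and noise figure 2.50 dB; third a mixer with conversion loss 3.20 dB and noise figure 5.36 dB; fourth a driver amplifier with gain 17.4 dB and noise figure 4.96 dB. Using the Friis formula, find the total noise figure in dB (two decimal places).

Convert to linear (a loss of L dB is a gain of −L dB): F_i = 10^(NF_i/10), G_i = 10^(G_i,dB/10)
  Stage 1: F_1 = 10^(1.27/10) = 1.340, G_1 = 10^(17.4/10) = 54.95
  Stage 2: F_2 = 10^(2.50/10) = 1.778, G_2 = 10^(14.0/10) = 25.12
  Stage 3: F_3 = 10^(5.36/10) = 3.436, G_3 = 10^(−3.20/10) = 0.4786
  Stage 4: F_4 = 10^(4.96/10) = 3.133, G_4 = 10^(17.4/10) = 54.95
Friis cascade:
  F = 1.340 + (1.778 − 1)/54.95 + (3.436 − 1)/1380 + (3.133 − 1)/660.7 = 1.359
NF = 10 log₁₀(1.359) = 1.33 dB

1.33 dB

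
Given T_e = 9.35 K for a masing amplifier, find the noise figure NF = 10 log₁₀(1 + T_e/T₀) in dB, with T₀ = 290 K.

0.138 dB

F = 1 + T_e/T₀ = 1 + 9.35/290 = 1.03224
NF = 10 log₁₀(1.03224) = 0.138 dB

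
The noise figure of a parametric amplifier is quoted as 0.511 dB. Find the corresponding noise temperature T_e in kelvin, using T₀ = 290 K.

36.2 K

F = 10^(0.511/10) = 1.12486
T_e = (F − 1)·T₀ = (1.12486 − 1) × 290 = 36.2 K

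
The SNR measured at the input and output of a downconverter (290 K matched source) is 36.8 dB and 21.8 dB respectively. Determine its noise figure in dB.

15.0 dB

NF (dB) = SNR_in(dB) − SNR_out(dB) when the source is at T₀
NF = 36.8 − 21.8 = 15.0 dB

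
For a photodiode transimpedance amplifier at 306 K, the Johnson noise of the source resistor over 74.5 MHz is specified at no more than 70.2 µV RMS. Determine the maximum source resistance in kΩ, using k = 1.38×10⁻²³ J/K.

3.92 kΩ

Johnson–Nyquist: V_n = √(4kTRB) ⇒ R = V_n² / (4kTB)
4kTB = 4 × 1.38×10⁻²³ × 306 × 7.45×10⁷ = 1.26×10⁻¹²
R = (7.02×10⁻⁵)² / 1.26×10⁻¹² = 3.92×10³ Ω = 3.92 kΩ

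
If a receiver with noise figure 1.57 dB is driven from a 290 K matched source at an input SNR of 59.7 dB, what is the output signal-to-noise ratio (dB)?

58.13 dB

By definition F = SNR_in/SNR_out, so in dB: SNR_out = SNR_in − NF
SNR_out = 59.7 − 1.57 = 58.13 dB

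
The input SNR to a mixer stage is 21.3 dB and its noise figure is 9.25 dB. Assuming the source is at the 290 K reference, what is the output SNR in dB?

By definition F = SNR_in/SNR_out, so in dB: SNR_out = SNR_in − NF
SNR_out = 21.3 − 9.25 = 12.05 dB

12.05 dB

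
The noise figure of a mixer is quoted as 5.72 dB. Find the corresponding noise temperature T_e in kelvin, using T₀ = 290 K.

F = 10^(5.72/10) = 3.7325
T_e = (F − 1)·T₀ = (3.7325 − 1) × 290 = 792 K

792 K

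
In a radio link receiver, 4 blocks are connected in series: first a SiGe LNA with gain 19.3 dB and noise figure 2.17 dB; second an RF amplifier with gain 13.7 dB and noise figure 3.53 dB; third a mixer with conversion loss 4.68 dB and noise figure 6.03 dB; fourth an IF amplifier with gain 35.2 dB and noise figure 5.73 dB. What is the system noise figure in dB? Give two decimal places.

Convert to linear (a loss of L dB is a gain of −L dB): F_i = 10^(NF_i/10), G_i = 10^(G_i,dB/10)
  Stage 1: F_1 = 10^(2.17/10) = 1.648, G_1 = 10^(19.3/10) = 85.11
  Stage 2: F_2 = 10^(3.53/10) = 2.254, G_2 = 10^(13.7/10) = 23.44
  Stage 3: F_3 = 10^(6.03/10) = 4.009, G_3 = 10^(−4.68/10) = 0.3404
  Stage 4: F_4 = 10^(5.73/10) = 3.741, G_4 = 10^(35.2/10) = 3311
Friis cascade:
  F = 1.648 + (2.254 − 1)/85.11 + (4.009 − 1)/1995 + (3.741 − 1)/679.2 = 1.668
NF = 10 log₁₀(1.668) = 2.22 dB

2.22 dB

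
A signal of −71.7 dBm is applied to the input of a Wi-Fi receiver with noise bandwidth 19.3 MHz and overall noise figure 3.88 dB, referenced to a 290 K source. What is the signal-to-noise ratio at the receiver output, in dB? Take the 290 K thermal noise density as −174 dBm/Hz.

25.6 dB

Noise floor: N = −174 + 10 log₁₀(B) + NF
10 log₁₀(1.93×10⁷) = 72.86 dB
N = −174 + 72.86 + 3.88 = −97.26 dBm
SNR = P_sig − N = −71.7 − (−97.26) = 25.56 dB → 25.6 dB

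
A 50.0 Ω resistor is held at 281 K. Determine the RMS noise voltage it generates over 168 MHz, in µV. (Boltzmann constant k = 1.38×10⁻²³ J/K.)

V_n = √(4kTRB)
4kTRB = 4 × 1.38×10⁻²³ × 281 × 5.00×10¹ × 1.68×10⁸ = 1.30×10⁻¹⁰ V²
V_n = √(1.30×10⁻¹⁰) = 1.14×10⁻⁵ V = 11.4 µV

11.4 µV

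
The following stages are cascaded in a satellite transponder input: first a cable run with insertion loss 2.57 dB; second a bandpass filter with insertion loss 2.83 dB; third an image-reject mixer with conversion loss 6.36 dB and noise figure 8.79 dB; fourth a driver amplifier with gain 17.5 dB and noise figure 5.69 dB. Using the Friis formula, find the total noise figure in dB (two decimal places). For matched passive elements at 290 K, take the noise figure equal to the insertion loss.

18.25 dB

Convert to linear (a loss of L dB is a gain of −L dB): F_i = 10^(NF_i/10), G_i = 10^(G_i,dB/10)
  Stage 1: F_1 = 10^(2.57/10) = 1.807, G_1 = 10^(−2.57/10) = 0.5534
  Stage 2: F_2 = 10^(2.83/10) = 1.919, G_2 = 10^(−2.83/10) = 0.5212
  Stage 3: F_3 = 10^(8.79/10) = 7.568, G_3 = 10^(−6.36/10) = 0.2312
  Stage 4: F_4 = 10^(5.69/10) = 3.707, G_4 = 10^(17.5/10) = 56.23
Friis cascade:
  F = 1.807 + (1.919 − 1)/0.5534 + (7.568 − 1)/0.2884 + (3.707 − 1)/0.06668 = 66.84
NF = 10 log₁₀(66.84) = 18.25 dB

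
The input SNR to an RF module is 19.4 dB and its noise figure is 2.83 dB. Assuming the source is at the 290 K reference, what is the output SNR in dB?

By definition F = SNR_in/SNR_out, so in dB: SNR_out = SNR_in − NF
SNR_out = 19.4 − 2.83 = 16.57 dB

16.57 dB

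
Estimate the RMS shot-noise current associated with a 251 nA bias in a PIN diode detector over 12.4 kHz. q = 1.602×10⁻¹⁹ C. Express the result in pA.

31.6 pA

I_n = √(2qI·B)
2qI·B = 2 × 1.602×10⁻¹⁹ × 2.51×10⁻⁷ × 1.24×10⁴ = 9.97×10⁻²² A²
I_n = √(9.97×10⁻²²) = 3.16×10⁻¹¹ A = 31.6 pA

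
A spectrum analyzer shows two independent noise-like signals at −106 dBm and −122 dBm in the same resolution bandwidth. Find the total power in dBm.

Convert to linear, add, convert back:
P₁ = 2.51×10⁻¹⁴ W, P₂ = 6.31×10⁻¹⁶ W
P_tot = 2.57×10⁻¹⁴ W → 10 log₁₀(P_tot / 10⁻³) = −105.9 dBm

−105.9 dBm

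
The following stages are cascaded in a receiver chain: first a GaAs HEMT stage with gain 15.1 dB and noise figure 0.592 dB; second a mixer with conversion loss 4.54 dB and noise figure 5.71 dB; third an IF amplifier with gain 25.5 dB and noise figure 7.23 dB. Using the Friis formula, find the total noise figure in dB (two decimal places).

2.06 dB

Convert to linear (a loss of L dB is a gain of −L dB): F_i = 10^(NF_i/10), G_i = 10^(G_i,dB/10)
  Stage 1: F_1 = 10^(0.592/10) = 1.146, G_1 = 10^(15.1/10) = 32.36
  Stage 2: F_2 = 10^(5.71/10) = 3.724, G_2 = 10^(−4.54/10) = 0.3516
  Stage 3: F_3 = 10^(7.23/10) = 5.284, G_3 = 10^(25.5/10) = 354.8
Friis cascade:
  F = 1.146 + (3.724 − 1)/32.36 + (5.284 − 1)/11.38 = 1.607
NF = 10 log₁₀(1.607) = 2.06 dB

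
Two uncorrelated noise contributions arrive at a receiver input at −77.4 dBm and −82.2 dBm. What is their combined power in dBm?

−76.2 dBm

Convert to linear, add, convert back:
P₁ = 1.82×10⁻¹¹ W, P₂ = 6.03×10⁻¹² W
P_tot = 2.42×10⁻¹¹ W → 10 log₁₀(P_tot / 10⁻³) = −76.2 dBm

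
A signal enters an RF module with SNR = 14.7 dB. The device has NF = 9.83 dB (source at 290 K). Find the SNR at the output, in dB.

By definition F = SNR_in/SNR_out, so in dB: SNR_out = SNR_in − NF
SNR_out = 14.7 − 9.83 = 4.87 dB

4.87 dB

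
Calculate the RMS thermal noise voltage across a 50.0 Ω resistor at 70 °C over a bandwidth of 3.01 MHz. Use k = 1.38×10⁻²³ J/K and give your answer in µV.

1.69 µV

T = 70 °C + 273.15 = 343.15 K
V_n = √(4kTRB)
4kTRB = 4 × 1.38×10⁻²³ × 343.15 × 5.00×10¹ × 3.01×10⁶ = 2.85×10⁻¹² V²
V_n = √(2.85×10⁻¹²) = 1.69×10⁻⁶ V = 1.69 µV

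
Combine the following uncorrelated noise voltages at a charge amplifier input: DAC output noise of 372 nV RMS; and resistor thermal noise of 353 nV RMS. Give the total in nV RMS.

513 nV

Uncorrelated sources add in power (mean-square): V_tot = √(ΣV_i²)
V_tot = √[(3.72×10⁻⁷)² + (3.53×10⁻⁷)²] = 5.13×10⁻⁷ V = 513 nV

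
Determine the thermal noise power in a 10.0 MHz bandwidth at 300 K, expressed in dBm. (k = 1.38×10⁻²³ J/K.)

−103.8 dBm

P_n = kTB = 1.38×10⁻²³ × 300 × 1.00×10⁷ = 4.14×10⁻¹⁴ W
In dBm: 10 log₁₀(4.14×10⁻¹⁴ / 10⁻³) = −103.8 dBm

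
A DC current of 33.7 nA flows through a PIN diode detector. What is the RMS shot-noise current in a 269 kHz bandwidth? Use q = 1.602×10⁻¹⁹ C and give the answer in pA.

53.9 pA

I_n = √(2qI·B)
2qI·B = 2 × 1.602×10⁻¹⁹ × 3.37×10⁻⁸ × 2.69×10⁵ = 2.90×10⁻²¹ A²
I_n = √(2.90×10⁻²¹) = 5.39×10⁻¹¹ A = 53.9 pA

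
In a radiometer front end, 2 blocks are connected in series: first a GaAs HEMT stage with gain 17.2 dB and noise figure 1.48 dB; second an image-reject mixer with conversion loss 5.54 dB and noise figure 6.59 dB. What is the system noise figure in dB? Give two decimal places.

1.68 dB

Convert to linear (a loss of L dB is a gain of −L dB): F_i = 10^(NF_i/10), G_i = 10^(G_i,dB/10)
  Stage 1: F_1 = 10^(1.48/10) = 1.406, G_1 = 10^(17.2/10) = 52.48
  Stage 2: F_2 = 10^(6.59/10) = 4.560, G_2 = 10^(−5.54/10) = 0.2793
Friis cascade:
  F = 1.406 + (4.560 − 1)/52.48 = 1.474
NF = 10 log₁₀(1.474) = 1.68 dB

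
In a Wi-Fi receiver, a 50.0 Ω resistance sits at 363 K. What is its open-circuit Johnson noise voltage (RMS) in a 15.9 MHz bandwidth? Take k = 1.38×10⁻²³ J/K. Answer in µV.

V_n = √(4kTRB)
4kTRB = 4 × 1.38×10⁻²³ × 363 × 5.00×10¹ × 1.59×10⁷ = 1.59×10⁻¹¹ V²
V_n = √(1.59×10⁻¹¹) = 3.99×10⁻⁶ V = 3.99 µV

3.99 µV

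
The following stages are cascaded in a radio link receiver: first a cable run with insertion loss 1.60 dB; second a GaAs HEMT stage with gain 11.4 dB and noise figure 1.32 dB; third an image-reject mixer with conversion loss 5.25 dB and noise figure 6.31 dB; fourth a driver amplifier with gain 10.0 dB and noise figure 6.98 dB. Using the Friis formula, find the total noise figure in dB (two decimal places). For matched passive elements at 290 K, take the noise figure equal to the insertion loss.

5.68 dB

Convert to linear (a loss of L dB is a gain of −L dB): F_i = 10^(NF_i/10), G_i = 10^(G_i,dB/10)
  Stage 1: F_1 = 10^(1.60/10) = 1.445, G_1 = 10^(−1.60/10) = 0.6918
  Stage 2: F_2 = 10^(1.32/10) = 1.355, G_2 = 10^(11.4/10) = 13.80
  Stage 3: F_3 = 10^(6.31/10) = 4.276, G_3 = 10^(−5.25/10) = 0.2985
  Stage 4: F_4 = 10^(6.98/10) = 4.989, G_4 = 10^(10.0/10) = 10.00
Friis cascade:
  F = 1.445 + (1.355 − 1)/0.6918 + (4.276 − 1)/9.550 + (4.989 − 1)/2.851 = 3.701
NF = 10 log₁₀(3.701) = 5.68 dB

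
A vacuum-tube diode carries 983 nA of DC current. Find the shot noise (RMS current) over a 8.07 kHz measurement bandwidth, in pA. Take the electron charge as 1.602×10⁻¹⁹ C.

50.4 pA

I_n = √(2qI·B)
2qI·B = 2 × 1.602×10⁻¹⁹ × 9.83×10⁻⁷ × 8.07×10³ = 2.54×10⁻²¹ A²
I_n = √(2.54×10⁻²¹) = 5.04×10⁻¹¹ A = 50.4 pA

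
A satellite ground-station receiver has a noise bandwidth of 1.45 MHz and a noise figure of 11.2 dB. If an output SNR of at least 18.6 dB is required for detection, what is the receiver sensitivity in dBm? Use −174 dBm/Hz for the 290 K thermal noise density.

−82.6 dBm

Sensitivity = −174 + 10 log₁₀(B) + NF + SNR_min
= −174 + 61.61 + 11.2 + 18.6
= −82.59 dBm → −82.6 dBm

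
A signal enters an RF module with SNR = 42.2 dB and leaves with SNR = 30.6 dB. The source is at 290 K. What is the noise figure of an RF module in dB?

NF (dB) = SNR_in(dB) − SNR_out(dB) when the source is at T₀
NF = 42.2 − 30.6 = 11.6 dB

11.6 dB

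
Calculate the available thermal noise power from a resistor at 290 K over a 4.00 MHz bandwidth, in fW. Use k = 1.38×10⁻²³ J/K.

16.0 fW

P_n = kTB = 1.38×10⁻²³ × 290 × 4.00×10⁶ = 1.60×10⁻¹⁴ W = 16.0 fW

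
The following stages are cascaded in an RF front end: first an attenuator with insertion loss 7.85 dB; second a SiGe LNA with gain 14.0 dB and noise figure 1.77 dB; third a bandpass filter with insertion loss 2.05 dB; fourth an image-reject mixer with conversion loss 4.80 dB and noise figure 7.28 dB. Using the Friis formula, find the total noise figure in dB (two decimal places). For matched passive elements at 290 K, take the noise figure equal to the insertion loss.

10.41 dB

Convert to linear (a loss of L dB is a gain of −L dB): F_i = 10^(NF_i/10), G_i = 10^(G_i,dB/10)
  Stage 1: F_1 = 10^(7.85/10) = 6.095, G_1 = 10^(−7.85/10) = 0.1641
  Stage 2: F_2 = 10^(1.77/10) = 1.503, G_2 = 10^(14.0/10) = 25.12
  Stage 3: F_3 = 10^(2.05/10) = 1.603, G_3 = 10^(−2.05/10) = 0.6237
  Stage 4: F_4 = 10^(7.28/10) = 5.346, G_4 = 10^(−4.80/10) = 0.3311
Friis cascade:
  F = 6.095 + (1.503 − 1)/0.1641 + (1.603 − 1)/4.121 + (5.346 − 1)/2.570 = 11.00
NF = 10 log₁₀(11.00) = 10.41 dB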